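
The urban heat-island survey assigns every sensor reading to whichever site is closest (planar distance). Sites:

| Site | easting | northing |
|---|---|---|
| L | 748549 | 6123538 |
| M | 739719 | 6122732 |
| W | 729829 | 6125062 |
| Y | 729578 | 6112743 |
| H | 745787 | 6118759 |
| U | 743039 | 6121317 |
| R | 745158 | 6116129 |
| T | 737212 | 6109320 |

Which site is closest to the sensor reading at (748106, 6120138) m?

Squared distances to each site:
L: 11756249.000; M: 77070605.000; W: 358294505.000; Y: 397972809.000; H: 7279402.000; U: 27064530.000; R: 24762785.000; T: 235708360.000.
Minimum at H.

H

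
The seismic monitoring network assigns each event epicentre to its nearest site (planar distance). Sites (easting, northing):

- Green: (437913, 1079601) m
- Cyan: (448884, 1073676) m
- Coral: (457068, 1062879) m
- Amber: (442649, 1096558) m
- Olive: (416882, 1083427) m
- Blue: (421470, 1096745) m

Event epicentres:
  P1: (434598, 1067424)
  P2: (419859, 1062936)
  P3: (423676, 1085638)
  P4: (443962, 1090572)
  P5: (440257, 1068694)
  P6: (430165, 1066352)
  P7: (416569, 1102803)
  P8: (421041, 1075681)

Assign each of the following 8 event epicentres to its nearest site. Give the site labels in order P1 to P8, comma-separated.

P1 → Green (d²=159268554.00)
P2 → Olive (d²=428743610.00)
P3 → Olive (d²=51046957.00)
P4 → Amber (d²=37556165.00)
P5 → Cyan (d²=99245453.00)
P6 → Green (d²=235567505.00)
P7 → Blue (d²=60719165.00)
P8 → Olive (d²=77297797.00)

Green, Olive, Olive, Amber, Cyan, Green, Blue, Olive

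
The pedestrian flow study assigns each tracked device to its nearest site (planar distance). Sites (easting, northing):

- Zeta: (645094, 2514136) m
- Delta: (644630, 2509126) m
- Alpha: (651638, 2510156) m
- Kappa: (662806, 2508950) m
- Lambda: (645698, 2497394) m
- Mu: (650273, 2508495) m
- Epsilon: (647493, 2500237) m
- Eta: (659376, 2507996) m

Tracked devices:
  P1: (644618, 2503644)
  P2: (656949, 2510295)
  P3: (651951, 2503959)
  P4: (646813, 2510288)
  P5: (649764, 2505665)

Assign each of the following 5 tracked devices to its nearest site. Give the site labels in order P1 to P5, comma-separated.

P1 → Epsilon (d²=19873274.00)
P2 → Eta (d²=11175730.00)
P3 → Mu (d²=23390980.00)
P4 → Delta (d²=6115733.00)
P5 → Mu (d²=8267981.00)

Epsilon, Eta, Mu, Delta, Mu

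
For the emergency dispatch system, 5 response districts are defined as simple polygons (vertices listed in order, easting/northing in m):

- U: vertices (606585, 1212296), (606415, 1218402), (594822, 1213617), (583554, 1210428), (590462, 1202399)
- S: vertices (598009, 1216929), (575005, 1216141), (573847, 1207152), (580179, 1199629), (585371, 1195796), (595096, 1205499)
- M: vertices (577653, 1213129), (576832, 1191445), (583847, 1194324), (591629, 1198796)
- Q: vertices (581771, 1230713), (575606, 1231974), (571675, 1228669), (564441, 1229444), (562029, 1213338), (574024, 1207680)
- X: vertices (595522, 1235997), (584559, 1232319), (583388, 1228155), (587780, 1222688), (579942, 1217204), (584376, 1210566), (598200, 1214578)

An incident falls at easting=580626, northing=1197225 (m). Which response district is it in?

M

Cast a ray rightward from (580626, 1197225). For each polygon, the edges (by vertex number in listed order) whose endpoints lie on opposite sides of northing = 1197225, where each meets that height, and whether that is right or left of the point:
U: no edge straddles that height → 0 crossings.
S: 4–5 at easting≈583435.3 (right), 5–6 at easting≈586803.2 (right) → 2 crossings.
M: 1–2 at easting≈577050.8 (left), 3–4 at easting≈588895.2 (right) → 1 crossing.
Q: no edge straddles that height → 0 crossings.
X: no edge straddles that height → 0 crossings.
Only M has an odd count, so the point is inside M.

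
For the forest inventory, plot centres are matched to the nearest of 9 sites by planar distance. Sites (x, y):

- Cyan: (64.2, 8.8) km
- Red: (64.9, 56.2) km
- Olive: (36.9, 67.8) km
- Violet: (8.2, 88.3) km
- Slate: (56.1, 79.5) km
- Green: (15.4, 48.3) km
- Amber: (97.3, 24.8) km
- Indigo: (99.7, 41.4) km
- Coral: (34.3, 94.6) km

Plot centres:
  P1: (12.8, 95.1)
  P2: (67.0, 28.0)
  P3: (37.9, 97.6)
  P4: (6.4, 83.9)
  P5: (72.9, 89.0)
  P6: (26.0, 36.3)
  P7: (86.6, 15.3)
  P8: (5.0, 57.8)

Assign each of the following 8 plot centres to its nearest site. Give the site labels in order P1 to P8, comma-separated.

P1 → Violet (d²=67.40)
P2 → Cyan (d²=376.48)
P3 → Coral (d²=21.96)
P4 → Violet (d²=22.60)
P5 → Slate (d²=372.49)
P6 → Green (d²=256.36)
P7 → Amber (d²=204.74)
P8 → Green (d²=198.41)

Violet, Cyan, Coral, Violet, Slate, Green, Amber, Green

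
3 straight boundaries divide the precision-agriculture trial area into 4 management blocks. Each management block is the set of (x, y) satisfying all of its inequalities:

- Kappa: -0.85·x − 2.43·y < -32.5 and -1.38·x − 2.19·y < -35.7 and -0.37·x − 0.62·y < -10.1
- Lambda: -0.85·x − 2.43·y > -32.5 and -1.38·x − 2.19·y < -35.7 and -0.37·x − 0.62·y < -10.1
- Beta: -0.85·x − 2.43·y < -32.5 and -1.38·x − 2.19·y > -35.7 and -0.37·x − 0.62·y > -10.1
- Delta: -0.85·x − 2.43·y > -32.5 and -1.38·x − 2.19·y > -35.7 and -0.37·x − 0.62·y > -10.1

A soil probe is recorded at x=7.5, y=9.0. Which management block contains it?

Delta

-0.85·7.5 − 2.43·9.0 = -28.245, which is > -32.5
-1.38·7.5 − 2.19·9.0 = -30.060, which is > -35.7
-0.37·7.5 − 0.62·9.0 = -8.355, which is > -10.1
This sign pattern matches Delta.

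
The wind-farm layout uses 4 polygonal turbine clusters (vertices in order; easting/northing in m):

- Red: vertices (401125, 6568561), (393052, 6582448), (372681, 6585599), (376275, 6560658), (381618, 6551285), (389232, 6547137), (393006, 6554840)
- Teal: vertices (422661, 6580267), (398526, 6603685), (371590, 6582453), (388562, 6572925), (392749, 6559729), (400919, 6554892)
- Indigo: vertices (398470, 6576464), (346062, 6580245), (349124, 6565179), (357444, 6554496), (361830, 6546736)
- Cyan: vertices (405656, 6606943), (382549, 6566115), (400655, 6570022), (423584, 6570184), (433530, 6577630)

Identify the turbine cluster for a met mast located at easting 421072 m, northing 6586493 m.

Cyan

Cast a ray rightward from (421072, 6586493). For each polygon, the edges (by vertex number in listed order) whose endpoints lie on opposite sides of northing = 6586493, where each meets that height, and whether that is right or left of the point:
Red: no edge straddles that height → 0 crossings.
Teal: 1–2 at easting≈416244.4 (left), 2–3 at easting≈376715.4 (left) → 0 crossings.
Indigo: no edge straddles that height → 0 crossings.
Cyan: 1–2 at easting≈394082.1 (left), 5–1 at easting≈425102.1 (right) → 1 crossing.
Only Cyan has an odd count, so the point is inside Cyan.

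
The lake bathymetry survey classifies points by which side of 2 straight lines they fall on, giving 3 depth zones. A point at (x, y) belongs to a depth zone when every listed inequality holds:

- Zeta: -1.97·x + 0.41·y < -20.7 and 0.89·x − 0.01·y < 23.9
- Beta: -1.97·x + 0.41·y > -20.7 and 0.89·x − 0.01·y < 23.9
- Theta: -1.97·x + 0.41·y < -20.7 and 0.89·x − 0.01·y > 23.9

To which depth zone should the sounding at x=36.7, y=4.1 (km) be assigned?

-1.97·36.7 + 0.41·4.1 = -70.618, which is < -20.7
0.89·36.7 − 0.01·4.1 = 32.622, which is > 23.9
This sign pattern matches Theta.

Theta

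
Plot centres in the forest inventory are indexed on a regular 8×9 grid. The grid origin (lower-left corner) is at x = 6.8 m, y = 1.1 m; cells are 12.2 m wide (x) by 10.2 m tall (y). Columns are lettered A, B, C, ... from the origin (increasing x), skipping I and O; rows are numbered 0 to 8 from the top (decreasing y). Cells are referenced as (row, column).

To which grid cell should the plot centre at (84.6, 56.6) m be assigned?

(3, G)

Column index: ⌊(84.6 − 6.8) / 12.2⌋ = ⌊6.377⌋ = 6 → column G
Row offset from origin: ⌊(56.6 − 1.1) / 10.2⌋ = ⌊5.441⌋ = 5 → row 3 (counted from top)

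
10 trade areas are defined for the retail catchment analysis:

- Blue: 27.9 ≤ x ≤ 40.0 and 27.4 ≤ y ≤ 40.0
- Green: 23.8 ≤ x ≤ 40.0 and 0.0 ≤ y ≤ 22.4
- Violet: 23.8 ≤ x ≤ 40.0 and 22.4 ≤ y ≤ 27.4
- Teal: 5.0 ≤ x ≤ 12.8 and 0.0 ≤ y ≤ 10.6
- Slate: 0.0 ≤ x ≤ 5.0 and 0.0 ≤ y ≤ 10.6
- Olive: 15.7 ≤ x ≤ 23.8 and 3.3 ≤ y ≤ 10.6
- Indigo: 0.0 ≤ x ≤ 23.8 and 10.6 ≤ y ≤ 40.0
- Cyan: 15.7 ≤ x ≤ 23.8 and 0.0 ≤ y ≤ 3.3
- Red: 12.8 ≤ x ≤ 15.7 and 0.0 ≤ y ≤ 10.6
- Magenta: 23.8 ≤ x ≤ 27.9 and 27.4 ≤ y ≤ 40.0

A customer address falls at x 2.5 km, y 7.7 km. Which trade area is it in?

The point has x = 2.5 and y = 7.7.
Only Slate satisfies 0.0 ≤ x ≤ 5.0 and 0.0 ≤ y ≤ 10.6.

Slate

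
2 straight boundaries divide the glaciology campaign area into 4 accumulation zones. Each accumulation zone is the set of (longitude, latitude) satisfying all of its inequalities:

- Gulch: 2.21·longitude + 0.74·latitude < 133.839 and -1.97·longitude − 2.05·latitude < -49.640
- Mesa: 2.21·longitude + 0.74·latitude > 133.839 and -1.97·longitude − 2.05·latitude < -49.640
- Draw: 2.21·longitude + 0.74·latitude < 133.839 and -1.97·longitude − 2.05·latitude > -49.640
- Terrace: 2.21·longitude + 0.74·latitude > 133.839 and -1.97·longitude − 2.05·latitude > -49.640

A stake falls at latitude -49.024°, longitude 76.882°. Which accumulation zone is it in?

Gulch

2.21·76.882 + 0.74·-49.024 = 133.631, which is < 133.839
-1.97·76.882 − 2.05·-49.024 = -50.958, which is < -49.640
This sign pattern matches Gulch.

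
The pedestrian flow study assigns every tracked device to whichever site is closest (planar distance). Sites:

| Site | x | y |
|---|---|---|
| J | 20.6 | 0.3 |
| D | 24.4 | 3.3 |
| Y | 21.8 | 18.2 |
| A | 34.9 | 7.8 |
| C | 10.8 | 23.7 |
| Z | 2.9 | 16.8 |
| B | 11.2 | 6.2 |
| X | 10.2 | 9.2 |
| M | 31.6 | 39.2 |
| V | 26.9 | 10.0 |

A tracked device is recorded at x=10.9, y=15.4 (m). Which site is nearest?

X

Squared distances to each site:
J: 322.100; D: 328.660; Y: 126.650; A: 633.760; C: 68.900; Z: 65.960; B: 84.730; X: 38.930; M: 994.930; V: 285.160.
Minimum at X.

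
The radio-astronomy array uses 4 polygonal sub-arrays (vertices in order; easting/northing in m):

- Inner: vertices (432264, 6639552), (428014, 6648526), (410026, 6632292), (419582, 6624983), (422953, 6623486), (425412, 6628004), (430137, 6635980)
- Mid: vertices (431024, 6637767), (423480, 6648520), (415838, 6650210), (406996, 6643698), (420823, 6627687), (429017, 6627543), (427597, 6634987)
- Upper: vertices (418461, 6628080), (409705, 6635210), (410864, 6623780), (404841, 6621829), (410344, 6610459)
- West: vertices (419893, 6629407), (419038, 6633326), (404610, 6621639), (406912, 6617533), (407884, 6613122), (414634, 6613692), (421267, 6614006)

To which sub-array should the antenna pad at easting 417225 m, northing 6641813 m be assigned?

Mid

Cast a ray rightward from (417225, 6641813). For each polygon, the edges (by vertex number in listed order) whose endpoints lie on opposite sides of northing = 6641813, where each meets that height, and whether that is right or left of the point:
Inner: 1–2 at easting≈431193.2 (right), 2–3 at easting≈420575.7 (right) → 2 crossings.
Mid: 1–2 at easting≈428185.4 (right), 4–5 at easting≈408623.9 (left) → 1 crossing.
Upper: no edge straddles that height → 0 crossings.
West: no edge straddles that height → 0 crossings.
Only Mid has an odd count, so the point is inside Mid.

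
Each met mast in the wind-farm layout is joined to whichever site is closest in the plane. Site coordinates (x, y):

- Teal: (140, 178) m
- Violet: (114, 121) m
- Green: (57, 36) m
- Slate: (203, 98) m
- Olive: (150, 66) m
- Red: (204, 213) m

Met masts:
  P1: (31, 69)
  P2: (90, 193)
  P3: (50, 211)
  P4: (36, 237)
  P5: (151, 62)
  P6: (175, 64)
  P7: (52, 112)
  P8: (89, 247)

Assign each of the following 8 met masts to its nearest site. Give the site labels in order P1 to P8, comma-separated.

Green, Teal, Teal, Teal, Olive, Olive, Violet, Teal

P1 → Green (d²=1765.00)
P2 → Teal (d²=2725.00)
P3 → Teal (d²=9189.00)
P4 → Teal (d²=14297.00)
P5 → Olive (d²=17.00)
P6 → Olive (d²=629.00)
P7 → Violet (d²=3925.00)
P8 → Teal (d²=7362.00)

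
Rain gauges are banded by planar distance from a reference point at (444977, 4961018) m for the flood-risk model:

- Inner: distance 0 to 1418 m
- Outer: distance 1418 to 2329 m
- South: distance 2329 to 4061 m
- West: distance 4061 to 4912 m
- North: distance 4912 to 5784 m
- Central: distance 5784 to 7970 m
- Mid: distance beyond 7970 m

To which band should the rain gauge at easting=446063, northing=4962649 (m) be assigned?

Distance = √((446063−444977)² + (4962649−4961018)²) = √(1179396.000 + 2660161.000) = 1959.479 m.
1418 ≤ 1959.479 < 2329 → Outer.

Outer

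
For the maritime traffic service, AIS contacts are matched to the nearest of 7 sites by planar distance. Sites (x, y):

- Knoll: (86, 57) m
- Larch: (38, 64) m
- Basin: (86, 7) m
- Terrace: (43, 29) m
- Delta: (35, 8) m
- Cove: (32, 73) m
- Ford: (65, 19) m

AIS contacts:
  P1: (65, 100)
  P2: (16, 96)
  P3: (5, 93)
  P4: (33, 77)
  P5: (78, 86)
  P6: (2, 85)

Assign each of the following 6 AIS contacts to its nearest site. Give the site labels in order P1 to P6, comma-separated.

P1 → Cove (d²=1818.00)
P2 → Cove (d²=785.00)
P3 → Cove (d²=1129.00)
P4 → Cove (d²=17.00)
P5 → Knoll (d²=905.00)
P6 → Cove (d²=1044.00)

Cove, Cove, Cove, Cove, Knoll, Cove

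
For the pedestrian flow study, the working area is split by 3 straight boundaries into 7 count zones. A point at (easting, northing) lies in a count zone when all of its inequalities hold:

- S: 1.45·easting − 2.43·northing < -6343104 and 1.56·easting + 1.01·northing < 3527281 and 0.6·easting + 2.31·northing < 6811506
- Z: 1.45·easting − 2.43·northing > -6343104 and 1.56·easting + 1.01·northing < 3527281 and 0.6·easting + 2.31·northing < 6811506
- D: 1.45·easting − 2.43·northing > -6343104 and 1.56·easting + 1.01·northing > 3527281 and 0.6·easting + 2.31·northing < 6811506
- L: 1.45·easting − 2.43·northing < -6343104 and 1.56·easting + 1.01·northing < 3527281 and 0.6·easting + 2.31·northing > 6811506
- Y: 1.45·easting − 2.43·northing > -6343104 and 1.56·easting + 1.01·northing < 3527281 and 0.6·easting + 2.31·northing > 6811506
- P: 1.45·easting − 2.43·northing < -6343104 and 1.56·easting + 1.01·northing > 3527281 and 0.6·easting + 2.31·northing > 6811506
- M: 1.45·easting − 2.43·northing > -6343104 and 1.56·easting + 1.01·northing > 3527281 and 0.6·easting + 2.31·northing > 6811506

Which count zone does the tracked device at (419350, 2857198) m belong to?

M

1.45·419350 − 2.43·2857198 = -6334933.640, which is > -6343104
1.56·419350 + 1.01·2857198 = 3539955.980, which is > 3527281
0.6·419350 + 2.31·2857198 = 6851737.380, which is > 6811506
This sign pattern matches M.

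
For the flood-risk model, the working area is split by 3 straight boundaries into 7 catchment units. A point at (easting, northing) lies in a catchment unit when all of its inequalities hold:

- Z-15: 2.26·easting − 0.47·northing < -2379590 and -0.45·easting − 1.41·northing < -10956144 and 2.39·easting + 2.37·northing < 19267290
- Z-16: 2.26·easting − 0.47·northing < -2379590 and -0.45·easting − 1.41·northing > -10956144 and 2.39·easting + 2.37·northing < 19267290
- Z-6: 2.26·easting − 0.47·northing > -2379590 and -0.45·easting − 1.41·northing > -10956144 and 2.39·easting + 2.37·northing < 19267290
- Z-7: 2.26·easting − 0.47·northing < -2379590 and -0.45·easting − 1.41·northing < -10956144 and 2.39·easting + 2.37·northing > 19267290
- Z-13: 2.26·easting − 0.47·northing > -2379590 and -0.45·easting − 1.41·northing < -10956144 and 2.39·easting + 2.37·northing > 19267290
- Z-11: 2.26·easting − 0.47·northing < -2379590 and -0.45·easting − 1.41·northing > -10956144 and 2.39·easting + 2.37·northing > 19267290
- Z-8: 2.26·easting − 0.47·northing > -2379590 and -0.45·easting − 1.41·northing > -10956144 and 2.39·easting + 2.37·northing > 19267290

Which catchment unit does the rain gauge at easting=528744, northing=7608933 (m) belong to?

Z-7

2.26·528744 − 0.47·7608933 = -2381237.070, which is < -2379590
-0.45·528744 − 1.41·7608933 = -10966530.330, which is < -10956144
2.39·528744 + 2.37·7608933 = 19296869.370, which is > 19267290
This sign pattern matches Z-7.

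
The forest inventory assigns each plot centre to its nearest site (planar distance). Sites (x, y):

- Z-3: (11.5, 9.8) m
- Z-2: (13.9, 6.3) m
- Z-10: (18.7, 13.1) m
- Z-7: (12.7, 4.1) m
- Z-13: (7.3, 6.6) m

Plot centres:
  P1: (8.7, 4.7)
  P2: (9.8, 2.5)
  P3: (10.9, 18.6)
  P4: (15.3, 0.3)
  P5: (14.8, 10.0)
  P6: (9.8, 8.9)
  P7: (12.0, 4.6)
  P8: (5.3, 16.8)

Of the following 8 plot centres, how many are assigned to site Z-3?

4

P1 → Z-13
P2 → Z-7
P3 → Z-3
P4 → Z-7
P5 → Z-3
P6 → Z-3
P7 → Z-7
P8 → Z-3
4 of the 8 go to Z-3.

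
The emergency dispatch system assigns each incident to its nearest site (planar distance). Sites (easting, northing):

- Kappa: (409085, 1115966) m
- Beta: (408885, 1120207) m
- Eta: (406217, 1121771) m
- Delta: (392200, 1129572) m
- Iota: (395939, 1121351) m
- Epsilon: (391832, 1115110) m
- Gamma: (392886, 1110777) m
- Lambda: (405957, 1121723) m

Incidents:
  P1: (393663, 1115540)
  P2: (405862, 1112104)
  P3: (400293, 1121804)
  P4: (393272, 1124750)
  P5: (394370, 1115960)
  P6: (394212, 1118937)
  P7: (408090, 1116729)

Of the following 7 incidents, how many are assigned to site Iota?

3

P1 → Epsilon
P2 → Kappa
P3 → Iota
P4 → Iota
P5 → Epsilon
P6 → Iota
P7 → Kappa
3 of the 7 go to Iota.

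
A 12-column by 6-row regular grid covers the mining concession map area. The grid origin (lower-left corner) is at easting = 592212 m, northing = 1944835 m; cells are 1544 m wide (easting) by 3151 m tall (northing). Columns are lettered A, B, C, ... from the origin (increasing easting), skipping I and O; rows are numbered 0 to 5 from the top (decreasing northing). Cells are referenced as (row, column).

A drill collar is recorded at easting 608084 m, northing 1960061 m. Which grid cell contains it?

Column index: ⌊(608084 − 592212) / 1544⌋ = ⌊10.280⌋ = 10 → column L
Row offset from origin: ⌊(1960061 − 1944835) / 3151⌋ = ⌊4.832⌋ = 4 → row 1 (counted from top)

(1, L)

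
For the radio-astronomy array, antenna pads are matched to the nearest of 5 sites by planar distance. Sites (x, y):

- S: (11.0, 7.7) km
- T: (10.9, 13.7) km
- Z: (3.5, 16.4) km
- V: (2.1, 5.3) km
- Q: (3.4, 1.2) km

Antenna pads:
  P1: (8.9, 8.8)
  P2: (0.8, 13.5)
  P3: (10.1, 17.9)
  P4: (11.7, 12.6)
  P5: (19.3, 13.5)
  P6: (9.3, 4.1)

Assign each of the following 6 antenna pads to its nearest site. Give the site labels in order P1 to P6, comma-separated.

S, Z, T, T, T, S

P1 → S (d²=5.62)
P2 → Z (d²=15.70)
P3 → T (d²=18.28)
P4 → T (d²=1.85)
P5 → T (d²=70.60)
P6 → S (d²=15.85)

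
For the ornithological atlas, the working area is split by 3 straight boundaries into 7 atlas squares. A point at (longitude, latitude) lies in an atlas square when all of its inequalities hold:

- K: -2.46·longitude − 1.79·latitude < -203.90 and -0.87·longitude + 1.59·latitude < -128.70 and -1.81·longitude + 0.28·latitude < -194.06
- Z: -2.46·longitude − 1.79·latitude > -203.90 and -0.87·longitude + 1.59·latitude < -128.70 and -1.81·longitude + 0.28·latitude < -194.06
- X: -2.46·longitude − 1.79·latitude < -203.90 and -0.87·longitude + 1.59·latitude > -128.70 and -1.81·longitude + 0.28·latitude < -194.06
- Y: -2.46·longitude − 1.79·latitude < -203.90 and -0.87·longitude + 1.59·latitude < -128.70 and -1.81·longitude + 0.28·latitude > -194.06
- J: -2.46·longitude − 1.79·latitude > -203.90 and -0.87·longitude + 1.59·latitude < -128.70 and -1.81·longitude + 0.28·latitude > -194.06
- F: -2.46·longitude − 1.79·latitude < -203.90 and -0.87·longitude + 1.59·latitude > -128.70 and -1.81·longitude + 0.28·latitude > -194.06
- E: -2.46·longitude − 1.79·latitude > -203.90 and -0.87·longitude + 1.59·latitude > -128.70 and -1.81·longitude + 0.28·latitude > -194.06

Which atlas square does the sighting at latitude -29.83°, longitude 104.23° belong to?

-2.46·104.23 − 1.79·-29.83 = -203.010, which is > -203.90
-0.87·104.23 + 1.59·-29.83 = -138.110, which is < -128.70
-1.81·104.23 + 0.28·-29.83 = -197.009, which is < -194.06
This sign pattern matches Z.

Z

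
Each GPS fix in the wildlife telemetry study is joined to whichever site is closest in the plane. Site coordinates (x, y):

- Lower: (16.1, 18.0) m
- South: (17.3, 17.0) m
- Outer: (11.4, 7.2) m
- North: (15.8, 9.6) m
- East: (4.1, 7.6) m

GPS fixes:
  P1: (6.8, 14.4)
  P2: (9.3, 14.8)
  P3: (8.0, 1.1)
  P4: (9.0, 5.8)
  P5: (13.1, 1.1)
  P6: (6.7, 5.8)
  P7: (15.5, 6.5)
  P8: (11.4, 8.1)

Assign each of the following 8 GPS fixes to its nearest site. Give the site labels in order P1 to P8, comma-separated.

East, Lower, Outer, Outer, Outer, East, North, Outer

P1 → East (d²=53.53)
P2 → Lower (d²=56.48)
P3 → Outer (d²=48.77)
P4 → Outer (d²=7.72)
P5 → Outer (d²=40.10)
P6 → East (d²=10.00)
P7 → North (d²=9.70)
P8 → Outer (d²=0.81)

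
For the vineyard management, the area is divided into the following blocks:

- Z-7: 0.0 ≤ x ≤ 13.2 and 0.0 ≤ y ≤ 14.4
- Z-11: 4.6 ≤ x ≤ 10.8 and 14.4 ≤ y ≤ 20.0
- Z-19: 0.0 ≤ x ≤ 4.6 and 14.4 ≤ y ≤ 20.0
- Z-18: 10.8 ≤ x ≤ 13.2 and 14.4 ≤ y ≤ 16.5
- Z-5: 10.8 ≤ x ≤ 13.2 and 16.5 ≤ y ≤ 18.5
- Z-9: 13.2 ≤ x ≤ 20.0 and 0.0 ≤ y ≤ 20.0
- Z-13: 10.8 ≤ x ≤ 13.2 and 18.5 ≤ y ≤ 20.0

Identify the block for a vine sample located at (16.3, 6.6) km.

Z-9

The point has x = 16.3 and y = 6.6.
Only Z-9 satisfies 13.2 ≤ x ≤ 20.0 and 0.0 ≤ y ≤ 20.0.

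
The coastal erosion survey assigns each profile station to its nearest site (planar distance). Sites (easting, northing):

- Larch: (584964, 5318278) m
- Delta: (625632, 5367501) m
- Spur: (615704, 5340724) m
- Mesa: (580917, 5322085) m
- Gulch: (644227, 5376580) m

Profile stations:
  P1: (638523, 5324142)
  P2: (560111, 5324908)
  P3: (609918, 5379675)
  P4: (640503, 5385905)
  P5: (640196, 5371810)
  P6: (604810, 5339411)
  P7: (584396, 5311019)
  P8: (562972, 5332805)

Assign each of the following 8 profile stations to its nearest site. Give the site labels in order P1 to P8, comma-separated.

P1 → Spur (d²=795669485.00)
P2 → Mesa (d²=440858965.00)
P3 → Delta (d²=395136072.00)
P4 → Gulch (d²=100823801.00)
P5 → Gulch (d²=39001861.00)
P6 → Spur (d²=120403205.00)
P7 → Larch (d²=53015705.00)
P8 → Mesa (d²=436941425.00)

Spur, Mesa, Delta, Gulch, Gulch, Spur, Larch, Mesa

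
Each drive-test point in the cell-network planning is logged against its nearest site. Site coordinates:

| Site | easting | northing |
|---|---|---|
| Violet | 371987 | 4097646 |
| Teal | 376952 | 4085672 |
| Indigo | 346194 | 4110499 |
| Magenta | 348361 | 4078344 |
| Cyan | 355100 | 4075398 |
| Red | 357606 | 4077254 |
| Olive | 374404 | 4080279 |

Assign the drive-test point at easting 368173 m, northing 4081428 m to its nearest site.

Squared distances to each site:
Violet: 277570120.000; Teal: 95082377.000; Indigo: 1328199482.000; Magenta: 402026400.000; Cyan: 207264229.000; Red: 129083765.000; Olive: 40145562.000.
Minimum at Olive.

Olive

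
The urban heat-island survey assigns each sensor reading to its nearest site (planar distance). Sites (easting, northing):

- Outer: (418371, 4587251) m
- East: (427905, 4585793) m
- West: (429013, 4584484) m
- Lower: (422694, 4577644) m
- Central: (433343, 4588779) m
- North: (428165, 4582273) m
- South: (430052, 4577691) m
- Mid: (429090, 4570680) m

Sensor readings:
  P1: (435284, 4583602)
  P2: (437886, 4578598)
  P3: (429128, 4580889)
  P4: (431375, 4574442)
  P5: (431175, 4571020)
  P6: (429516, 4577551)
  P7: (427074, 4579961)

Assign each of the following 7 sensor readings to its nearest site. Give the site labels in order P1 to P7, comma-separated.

Central, South, North, South, Mid, South, North

P1 → Central (d²=30568810.00)
P2 → South (d²=62194205.00)
P3 → North (d²=2842825.00)
P4 → South (d²=12306330.00)
P5 → Mid (d²=4462825.00)
P6 → South (d²=306896.00)
P7 → North (d²=6535625.00)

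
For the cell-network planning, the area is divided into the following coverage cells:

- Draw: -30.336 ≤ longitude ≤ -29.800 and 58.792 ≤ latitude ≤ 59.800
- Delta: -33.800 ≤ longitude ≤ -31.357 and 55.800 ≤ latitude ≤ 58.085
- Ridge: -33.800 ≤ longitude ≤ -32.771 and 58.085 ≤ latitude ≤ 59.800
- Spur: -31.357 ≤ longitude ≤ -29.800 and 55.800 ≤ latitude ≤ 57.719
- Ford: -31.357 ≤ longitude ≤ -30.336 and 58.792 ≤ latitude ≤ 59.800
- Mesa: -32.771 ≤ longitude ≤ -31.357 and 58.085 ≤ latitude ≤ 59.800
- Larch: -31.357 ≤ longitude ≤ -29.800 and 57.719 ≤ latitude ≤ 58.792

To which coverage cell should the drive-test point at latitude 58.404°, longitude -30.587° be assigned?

The point has longitude = -30.587 and latitude = 58.404.
Only Larch satisfies -31.357 ≤ longitude ≤ -29.800 and 57.719 ≤ latitude ≤ 58.792.

Larch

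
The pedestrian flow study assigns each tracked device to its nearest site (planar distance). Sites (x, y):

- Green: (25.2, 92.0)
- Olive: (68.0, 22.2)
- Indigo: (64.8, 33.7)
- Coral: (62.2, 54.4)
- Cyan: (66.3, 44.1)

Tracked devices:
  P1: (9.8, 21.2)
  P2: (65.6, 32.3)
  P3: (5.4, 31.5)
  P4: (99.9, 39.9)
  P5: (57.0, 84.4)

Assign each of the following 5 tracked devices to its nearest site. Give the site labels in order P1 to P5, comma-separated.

P1 → Indigo (d²=3181.25)
P2 → Indigo (d²=2.60)
P3 → Indigo (d²=3533.20)
P4 → Cyan (d²=1146.60)
P5 → Coral (d²=927.04)

Indigo, Indigo, Indigo, Cyan, Coral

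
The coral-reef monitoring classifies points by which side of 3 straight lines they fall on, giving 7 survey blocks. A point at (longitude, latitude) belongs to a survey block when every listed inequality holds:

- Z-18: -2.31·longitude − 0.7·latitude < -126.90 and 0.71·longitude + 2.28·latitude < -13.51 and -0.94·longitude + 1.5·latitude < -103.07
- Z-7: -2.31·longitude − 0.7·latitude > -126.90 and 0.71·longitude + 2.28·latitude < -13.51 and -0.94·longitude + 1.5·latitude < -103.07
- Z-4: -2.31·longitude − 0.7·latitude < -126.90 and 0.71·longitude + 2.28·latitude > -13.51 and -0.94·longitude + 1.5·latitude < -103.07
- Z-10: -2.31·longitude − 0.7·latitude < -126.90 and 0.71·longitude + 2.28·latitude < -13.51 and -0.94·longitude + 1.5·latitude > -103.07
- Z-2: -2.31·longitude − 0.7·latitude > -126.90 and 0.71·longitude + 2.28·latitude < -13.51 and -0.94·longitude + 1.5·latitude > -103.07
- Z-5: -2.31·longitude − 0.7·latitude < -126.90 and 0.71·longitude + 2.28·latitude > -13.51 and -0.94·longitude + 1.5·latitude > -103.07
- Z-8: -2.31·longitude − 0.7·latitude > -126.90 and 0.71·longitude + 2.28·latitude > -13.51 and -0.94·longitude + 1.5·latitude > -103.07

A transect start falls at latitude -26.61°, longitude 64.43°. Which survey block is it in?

-2.31·64.43 − 0.7·-26.61 = -130.206, which is < -126.90
0.71·64.43 + 2.28·-26.61 = -14.925, which is < -13.51
-0.94·64.43 + 1.5·-26.61 = -100.479, which is > -103.07
This sign pattern matches Z-10.

Z-10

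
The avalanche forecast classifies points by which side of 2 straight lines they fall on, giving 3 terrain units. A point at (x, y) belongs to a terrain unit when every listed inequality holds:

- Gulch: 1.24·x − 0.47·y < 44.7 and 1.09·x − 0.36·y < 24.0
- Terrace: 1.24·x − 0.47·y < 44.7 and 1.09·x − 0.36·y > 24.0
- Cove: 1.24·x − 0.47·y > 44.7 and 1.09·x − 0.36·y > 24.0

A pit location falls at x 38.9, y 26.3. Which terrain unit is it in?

1.24·38.9 − 0.47·26.3 = 35.875, which is < 44.7
1.09·38.9 − 0.36·26.3 = 32.933, which is > 24.0
This sign pattern matches Terrace.

Terrace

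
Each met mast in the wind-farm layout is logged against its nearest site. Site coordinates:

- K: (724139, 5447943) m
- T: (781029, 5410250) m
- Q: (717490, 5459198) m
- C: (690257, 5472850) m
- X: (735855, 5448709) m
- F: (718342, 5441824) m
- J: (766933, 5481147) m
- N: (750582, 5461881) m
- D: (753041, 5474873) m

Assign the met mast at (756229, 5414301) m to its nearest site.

T

Squared distances to each site:
K: 2161552264.000; T: 631450601.000; Q: 3516450730.000; C: 7780290185.000; X: 1599010340.000; F: 2192940298.000; J: 4582963332.000; N: 2295745009.000; D: 3679130528.000.
Minimum at T.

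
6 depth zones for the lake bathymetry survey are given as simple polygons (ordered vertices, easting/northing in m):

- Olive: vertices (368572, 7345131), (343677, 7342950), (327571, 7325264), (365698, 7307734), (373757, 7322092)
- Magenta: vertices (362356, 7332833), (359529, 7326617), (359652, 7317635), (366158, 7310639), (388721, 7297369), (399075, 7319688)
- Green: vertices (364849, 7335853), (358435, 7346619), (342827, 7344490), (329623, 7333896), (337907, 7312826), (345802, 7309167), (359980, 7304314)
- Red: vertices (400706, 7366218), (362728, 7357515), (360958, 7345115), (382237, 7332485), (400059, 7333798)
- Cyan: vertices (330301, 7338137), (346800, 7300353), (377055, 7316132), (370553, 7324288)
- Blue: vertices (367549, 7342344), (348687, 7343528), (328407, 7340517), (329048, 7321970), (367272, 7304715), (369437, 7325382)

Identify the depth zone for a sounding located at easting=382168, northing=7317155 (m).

Magenta

Cast a ray rightward from (382168, 7317155). For each polygon, the edges (by vertex number in listed order) whose endpoints lie on opposite sides of northing = 7317155, where each meets that height, and whether that is right or left of the point:
Olive: 3–4 at easting≈345207.7 (left), 4–5 at easting≈370985.9 (left) → 0 crossings.
Magenta: 3–4 at easting≈360098.4 (left), 5–6 at easting≈397899.9 (right) → 1 crossing.
Green: 4–5 at easting≈336205.0 (left), 7–1 at easting≈361962.4 (left) → 0 crossings.
Red: no edge straddles that height → 0 crossings.
Cyan: 1–2 at easting≈339463.1 (left), 3–4 at easting≈376239.5 (left) → 0 crossings.
Blue: 4–5 at easting≈339714.4 (left), 5–6 at easting≈368575.2 (left) → 0 crossings.
Only Magenta has an odd count, so the point is inside Magenta.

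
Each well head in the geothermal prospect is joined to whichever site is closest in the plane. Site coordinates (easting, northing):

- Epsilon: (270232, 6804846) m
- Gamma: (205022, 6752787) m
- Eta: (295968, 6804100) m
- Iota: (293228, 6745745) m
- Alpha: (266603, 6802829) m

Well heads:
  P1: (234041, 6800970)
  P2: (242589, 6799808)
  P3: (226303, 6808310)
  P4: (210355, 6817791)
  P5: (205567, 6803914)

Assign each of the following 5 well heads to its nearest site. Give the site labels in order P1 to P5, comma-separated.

Alpha, Alpha, Alpha, Alpha, Gamma

P1 → Alpha (d²=1063739725.00)
P2 → Alpha (d²=585798637.00)
P3 → Alpha (d²=1654131361.00)
P4 → Alpha (d²=3387698948.00)
P5 → Gamma (d²=2614267154.00)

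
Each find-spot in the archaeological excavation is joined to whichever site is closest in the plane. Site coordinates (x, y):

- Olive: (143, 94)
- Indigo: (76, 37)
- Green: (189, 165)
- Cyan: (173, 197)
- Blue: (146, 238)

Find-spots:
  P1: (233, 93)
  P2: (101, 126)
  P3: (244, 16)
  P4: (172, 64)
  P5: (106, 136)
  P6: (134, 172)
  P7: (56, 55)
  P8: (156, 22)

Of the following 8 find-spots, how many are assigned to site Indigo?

1

P1 → Green
P2 → Olive
P3 → Olive
P4 → Olive
P5 → Olive
P6 → Cyan
P7 → Indigo
P8 → Olive
1 of the 8 goes to Indigo.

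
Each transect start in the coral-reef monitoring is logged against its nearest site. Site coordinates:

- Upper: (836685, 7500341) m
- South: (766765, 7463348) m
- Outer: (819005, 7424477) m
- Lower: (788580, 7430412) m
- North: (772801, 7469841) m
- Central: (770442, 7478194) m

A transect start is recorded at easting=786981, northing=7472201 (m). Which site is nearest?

Squared distances to each site:
Upper: 3262347216.000; South: 487062265.000; Outer: 3303116752.000; Lower: 1748877322.000; North: 206642000.000; Central: 309454570.000.
Minimum at North.

North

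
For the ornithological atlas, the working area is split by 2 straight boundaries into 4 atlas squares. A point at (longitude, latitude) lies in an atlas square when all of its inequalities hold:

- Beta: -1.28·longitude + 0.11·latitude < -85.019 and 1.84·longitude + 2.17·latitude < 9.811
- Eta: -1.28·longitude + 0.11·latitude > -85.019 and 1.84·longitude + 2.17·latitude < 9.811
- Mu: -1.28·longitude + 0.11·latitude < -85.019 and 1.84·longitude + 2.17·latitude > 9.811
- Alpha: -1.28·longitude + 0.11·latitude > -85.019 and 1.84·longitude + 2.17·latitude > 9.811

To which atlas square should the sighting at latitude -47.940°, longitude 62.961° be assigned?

-1.28·62.961 + 0.11·-47.940 = -85.863, which is < -85.019
1.84·62.961 + 2.17·-47.940 = 11.818, which is > 9.811
This sign pattern matches Mu.

Mu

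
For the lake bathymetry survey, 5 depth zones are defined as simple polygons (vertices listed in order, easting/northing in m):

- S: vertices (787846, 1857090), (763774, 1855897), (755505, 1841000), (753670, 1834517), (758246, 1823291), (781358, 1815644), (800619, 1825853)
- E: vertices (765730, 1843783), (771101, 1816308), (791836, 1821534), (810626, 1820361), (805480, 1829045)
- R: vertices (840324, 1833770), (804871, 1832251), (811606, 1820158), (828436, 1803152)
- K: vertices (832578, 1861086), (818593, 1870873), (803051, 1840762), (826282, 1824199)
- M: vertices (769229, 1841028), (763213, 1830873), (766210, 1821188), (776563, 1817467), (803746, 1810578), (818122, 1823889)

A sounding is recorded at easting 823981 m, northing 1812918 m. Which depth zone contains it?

R

Cast a ray rightward from (823981, 1812918). For each polygon, the edges (by vertex number in listed order) whose endpoints lie on opposite sides of northing = 1812918, where each meets that height, and whether that is right or left of the point:
S: no edge straddles that height → 0 crossings.
E: no edge straddles that height → 0 crossings.
R: 3–4 at easting≈818771.1 (left), 4–1 at easting≈832227.8 (right) → 1 crossing.
K: no edge straddles that height → 0 crossings.
M: 4–5 at easting≈794512.7 (left), 5–6 at easting≈806273.2 (left) → 0 crossings.
Only R has an odd count, so the point is inside R.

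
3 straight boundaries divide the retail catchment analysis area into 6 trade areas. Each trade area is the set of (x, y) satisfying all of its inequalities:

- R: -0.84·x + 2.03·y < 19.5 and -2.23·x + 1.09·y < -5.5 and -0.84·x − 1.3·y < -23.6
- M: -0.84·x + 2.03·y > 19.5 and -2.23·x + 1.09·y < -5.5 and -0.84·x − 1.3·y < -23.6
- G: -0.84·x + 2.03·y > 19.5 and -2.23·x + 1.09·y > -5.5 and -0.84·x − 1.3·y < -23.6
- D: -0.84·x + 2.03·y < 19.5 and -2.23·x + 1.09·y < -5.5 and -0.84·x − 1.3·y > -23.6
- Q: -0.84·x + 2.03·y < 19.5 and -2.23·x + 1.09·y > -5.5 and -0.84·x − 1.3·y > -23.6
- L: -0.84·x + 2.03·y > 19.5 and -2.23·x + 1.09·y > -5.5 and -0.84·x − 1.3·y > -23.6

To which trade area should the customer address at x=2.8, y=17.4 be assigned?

-0.84·2.8 + 2.03·17.4 = 32.970, which is > 19.5
-2.23·2.8 + 1.09·17.4 = 12.722, which is > -5.5
-0.84·2.8 − 1.3·17.4 = -24.972, which is < -23.6
This sign pattern matches G.

G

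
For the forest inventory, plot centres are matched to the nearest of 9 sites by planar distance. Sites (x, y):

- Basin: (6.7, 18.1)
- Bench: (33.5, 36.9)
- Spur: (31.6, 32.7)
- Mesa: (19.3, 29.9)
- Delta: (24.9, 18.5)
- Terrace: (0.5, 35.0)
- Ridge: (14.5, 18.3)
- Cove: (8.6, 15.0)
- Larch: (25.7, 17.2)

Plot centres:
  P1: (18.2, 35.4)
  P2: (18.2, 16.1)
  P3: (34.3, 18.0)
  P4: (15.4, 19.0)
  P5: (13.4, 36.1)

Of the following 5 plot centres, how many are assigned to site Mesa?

2

P1 → Mesa
P2 → Ridge
P3 → Larch
P4 → Ridge
P5 → Mesa
2 of the 5 go to Mesa.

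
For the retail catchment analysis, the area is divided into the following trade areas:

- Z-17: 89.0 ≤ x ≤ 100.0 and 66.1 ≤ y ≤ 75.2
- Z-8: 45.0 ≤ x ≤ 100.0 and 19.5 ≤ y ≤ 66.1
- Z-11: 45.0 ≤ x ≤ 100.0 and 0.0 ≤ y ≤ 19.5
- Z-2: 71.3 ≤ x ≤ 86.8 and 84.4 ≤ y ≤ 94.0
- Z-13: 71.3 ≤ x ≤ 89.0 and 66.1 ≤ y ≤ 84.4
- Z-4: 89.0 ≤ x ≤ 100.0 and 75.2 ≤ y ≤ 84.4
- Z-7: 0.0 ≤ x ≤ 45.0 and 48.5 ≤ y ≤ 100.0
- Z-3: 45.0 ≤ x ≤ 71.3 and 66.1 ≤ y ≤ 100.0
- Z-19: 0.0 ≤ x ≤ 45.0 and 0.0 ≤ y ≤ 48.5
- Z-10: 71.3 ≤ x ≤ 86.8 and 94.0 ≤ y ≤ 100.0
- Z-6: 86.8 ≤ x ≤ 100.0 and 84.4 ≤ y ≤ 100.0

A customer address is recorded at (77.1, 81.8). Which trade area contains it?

The point has x = 77.1 and y = 81.8.
Only Z-13 satisfies 71.3 ≤ x ≤ 89.0 and 66.1 ≤ y ≤ 84.4.

Z-13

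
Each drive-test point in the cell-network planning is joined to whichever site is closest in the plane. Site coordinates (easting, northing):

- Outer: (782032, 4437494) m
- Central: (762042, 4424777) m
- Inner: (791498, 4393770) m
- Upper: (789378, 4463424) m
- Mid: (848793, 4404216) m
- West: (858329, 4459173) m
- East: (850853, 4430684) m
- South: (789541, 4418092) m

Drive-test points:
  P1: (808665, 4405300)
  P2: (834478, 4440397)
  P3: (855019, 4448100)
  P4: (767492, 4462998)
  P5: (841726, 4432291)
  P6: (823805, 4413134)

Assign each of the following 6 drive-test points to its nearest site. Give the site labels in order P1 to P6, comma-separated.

Inner, East, West, Upper, East, Mid

P1 → Inner (d²=427646789.00)
P2 → East (d²=362482994.00)
P3 → West (d²=133567429.00)
P4 → Upper (d²=479178472.00)
P5 → East (d²=85884578.00)
P6 → Mid (d²=703930868.00)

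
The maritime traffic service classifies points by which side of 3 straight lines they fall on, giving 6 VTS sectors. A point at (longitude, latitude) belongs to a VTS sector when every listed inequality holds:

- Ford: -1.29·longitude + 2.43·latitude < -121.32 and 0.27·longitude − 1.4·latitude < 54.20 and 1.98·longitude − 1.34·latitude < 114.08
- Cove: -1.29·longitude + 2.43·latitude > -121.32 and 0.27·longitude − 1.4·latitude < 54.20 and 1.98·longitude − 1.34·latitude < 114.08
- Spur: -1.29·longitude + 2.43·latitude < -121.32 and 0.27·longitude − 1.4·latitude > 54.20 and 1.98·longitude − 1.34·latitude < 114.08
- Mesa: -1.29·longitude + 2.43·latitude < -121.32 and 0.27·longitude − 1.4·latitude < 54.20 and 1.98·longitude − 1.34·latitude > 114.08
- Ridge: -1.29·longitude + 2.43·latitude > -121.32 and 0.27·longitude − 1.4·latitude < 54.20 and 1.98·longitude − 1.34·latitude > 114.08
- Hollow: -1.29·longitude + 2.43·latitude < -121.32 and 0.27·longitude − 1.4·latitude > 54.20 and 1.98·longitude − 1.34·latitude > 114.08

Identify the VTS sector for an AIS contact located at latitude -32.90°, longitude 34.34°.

-1.29·34.34 + 2.43·-32.90 = -124.246, which is < -121.32
0.27·34.34 − 1.4·-32.90 = 55.332, which is > 54.20
1.98·34.34 − 1.34·-32.90 = 112.079, which is < 114.08
This sign pattern matches Spur.

Spur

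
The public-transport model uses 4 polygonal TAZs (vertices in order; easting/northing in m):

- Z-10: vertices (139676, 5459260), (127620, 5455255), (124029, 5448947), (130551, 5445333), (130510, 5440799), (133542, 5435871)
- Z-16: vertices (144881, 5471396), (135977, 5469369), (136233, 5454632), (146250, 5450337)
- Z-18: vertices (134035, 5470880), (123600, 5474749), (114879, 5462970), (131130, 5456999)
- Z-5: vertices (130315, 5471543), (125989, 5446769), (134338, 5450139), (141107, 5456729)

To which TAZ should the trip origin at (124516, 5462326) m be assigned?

Cast a ray rightward from (124516, 5462326). For each polygon, the edges (by vertex number in listed order) whose endpoints lie on opposite sides of northing = 5462326, where each meets that height, and whether that is right or left of the point:
Z-10: no edge straddles that height → 0 crossings.
Z-16: 2–3 at easting≈136099.3 (right), 4–1 at easting≈145470.6 (right) → 2 crossings.
Z-18: 3–4 at easting≈116631.7 (left), 4–1 at easting≈132244.8 (right) → 1 crossing.
Z-5: 1–2 at easting≈128705.5 (right), 4–1 at easting≈137029.6 (right) → 2 crossings.
Only Z-18 has an odd count, so the point is inside Z-18.

Z-18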